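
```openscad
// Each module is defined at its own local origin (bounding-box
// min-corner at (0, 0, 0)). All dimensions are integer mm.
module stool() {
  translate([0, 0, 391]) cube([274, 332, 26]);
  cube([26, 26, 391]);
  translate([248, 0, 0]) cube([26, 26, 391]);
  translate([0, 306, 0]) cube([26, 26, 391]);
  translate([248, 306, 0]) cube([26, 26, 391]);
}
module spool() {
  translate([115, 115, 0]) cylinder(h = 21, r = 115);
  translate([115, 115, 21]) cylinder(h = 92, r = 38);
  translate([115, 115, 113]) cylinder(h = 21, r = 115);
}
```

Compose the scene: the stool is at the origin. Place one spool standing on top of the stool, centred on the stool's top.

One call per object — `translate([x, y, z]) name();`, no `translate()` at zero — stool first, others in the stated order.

stool();
translate([22, 51, 417]) spool();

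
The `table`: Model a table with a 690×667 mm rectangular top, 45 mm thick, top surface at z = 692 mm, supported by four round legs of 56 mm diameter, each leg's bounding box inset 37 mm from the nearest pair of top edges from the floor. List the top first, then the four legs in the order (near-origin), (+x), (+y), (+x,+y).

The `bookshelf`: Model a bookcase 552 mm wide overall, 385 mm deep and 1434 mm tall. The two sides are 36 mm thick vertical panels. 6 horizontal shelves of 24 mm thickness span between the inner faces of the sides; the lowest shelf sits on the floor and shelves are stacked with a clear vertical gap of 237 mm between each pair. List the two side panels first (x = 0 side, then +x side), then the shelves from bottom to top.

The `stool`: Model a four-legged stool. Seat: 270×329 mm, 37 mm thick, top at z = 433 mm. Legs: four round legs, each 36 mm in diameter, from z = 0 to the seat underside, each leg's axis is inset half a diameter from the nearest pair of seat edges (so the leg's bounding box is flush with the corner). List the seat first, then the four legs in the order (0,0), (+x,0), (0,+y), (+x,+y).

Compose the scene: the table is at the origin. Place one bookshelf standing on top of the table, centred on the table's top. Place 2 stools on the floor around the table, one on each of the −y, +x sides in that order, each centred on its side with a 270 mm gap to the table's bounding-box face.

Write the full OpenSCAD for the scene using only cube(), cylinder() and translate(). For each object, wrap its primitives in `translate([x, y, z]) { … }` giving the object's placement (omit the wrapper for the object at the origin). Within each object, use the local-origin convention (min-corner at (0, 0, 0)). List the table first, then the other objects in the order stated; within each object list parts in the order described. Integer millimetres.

translate([0, 0, 647]) cube([690, 667, 45]);
translate([65, 65, 0]) cylinder(h = 647, r = 28);
translate([625, 65, 0]) cylinder(h = 647, r = 28);
translate([65, 602, 0]) cylinder(h = 647, r = 28);
translate([625, 602, 0]) cylinder(h = 647, r = 28);
translate([69, 141, 692]) {
  cube([36, 385, 1434]);
  translate([516, 0, 0]) cube([36, 385, 1434]);
  translate([36, 0, 0]) cube([480, 385, 24]);
  translate([36, 0, 261]) cube([480, 385, 24]);
  translate([36, 0, 522]) cube([480, 385, 24]);
  translate([36, 0, 783]) cube([480, 385, 24]);
  translate([36, 0, 1044]) cube([480, 385, 24]);
  translate([36, 0, 1305]) cube([480, 385, 24]);
}
translate([210, -599, 0]) {
  translate([0, 0, 396]) cube([270, 329, 37]);
  translate([18, 18, 0]) cylinder(h = 396, r = 18);
  translate([252, 18, 0]) cylinder(h = 396, r = 18);
  translate([18, 311, 0]) cylinder(h = 396, r = 18);
  translate([252, 311, 0]) cylinder(h = 396, r = 18);
}
translate([960, 169, 0]) {
  translate([0, 0, 396]) cube([270, 329, 37]);
  translate([18, 18, 0]) cylinder(h = 396, r = 18);
  translate([252, 18, 0]) cylinder(h = 396, r = 18);
  translate([18, 311, 0]) cylinder(h = 396, r = 18);
  translate([252, 311, 0]) cylinder(h = 396, r = 18);
}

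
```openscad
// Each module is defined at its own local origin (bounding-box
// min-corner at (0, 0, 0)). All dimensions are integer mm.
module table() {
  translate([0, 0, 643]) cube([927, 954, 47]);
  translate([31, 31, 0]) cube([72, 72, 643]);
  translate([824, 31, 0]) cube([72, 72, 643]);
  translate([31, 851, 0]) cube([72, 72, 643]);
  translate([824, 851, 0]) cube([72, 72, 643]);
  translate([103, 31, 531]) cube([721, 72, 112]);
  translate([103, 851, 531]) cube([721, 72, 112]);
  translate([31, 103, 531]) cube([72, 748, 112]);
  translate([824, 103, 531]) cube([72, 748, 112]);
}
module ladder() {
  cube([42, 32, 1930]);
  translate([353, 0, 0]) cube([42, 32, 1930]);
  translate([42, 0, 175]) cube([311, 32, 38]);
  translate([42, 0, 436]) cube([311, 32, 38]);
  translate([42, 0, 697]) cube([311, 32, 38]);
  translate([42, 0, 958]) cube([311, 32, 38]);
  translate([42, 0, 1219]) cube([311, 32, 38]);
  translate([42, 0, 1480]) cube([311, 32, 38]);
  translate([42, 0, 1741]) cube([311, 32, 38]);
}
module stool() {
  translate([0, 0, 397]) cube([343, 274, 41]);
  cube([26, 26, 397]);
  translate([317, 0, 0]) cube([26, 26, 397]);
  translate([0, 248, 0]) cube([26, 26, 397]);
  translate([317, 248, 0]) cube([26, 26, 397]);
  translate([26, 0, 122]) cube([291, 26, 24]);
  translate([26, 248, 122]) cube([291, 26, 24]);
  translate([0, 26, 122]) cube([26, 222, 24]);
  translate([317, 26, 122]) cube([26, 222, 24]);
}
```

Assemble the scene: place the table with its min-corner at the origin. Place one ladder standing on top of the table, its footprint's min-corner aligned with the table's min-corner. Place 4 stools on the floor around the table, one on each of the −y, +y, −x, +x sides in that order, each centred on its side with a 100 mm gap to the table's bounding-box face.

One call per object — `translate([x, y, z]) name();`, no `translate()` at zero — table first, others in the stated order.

table();
translate([0, 0, 690]) ladder();
translate([292, -374, 0]) stool();
translate([292, 1054, 0]) stool();
translate([-443, 340, 0]) stool();
translate([1027, 340, 0]) stool();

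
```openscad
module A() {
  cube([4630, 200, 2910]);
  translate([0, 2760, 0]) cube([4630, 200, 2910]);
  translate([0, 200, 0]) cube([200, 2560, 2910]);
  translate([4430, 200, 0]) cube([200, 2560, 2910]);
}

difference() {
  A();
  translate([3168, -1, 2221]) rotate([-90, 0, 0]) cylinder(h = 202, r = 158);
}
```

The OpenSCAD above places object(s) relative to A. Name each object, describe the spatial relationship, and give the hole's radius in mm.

A is a house frame. The house frame has a circular hole through its front wall. The hole's radius is 158 mm.

The subtracted cylinder has r = 158 mm.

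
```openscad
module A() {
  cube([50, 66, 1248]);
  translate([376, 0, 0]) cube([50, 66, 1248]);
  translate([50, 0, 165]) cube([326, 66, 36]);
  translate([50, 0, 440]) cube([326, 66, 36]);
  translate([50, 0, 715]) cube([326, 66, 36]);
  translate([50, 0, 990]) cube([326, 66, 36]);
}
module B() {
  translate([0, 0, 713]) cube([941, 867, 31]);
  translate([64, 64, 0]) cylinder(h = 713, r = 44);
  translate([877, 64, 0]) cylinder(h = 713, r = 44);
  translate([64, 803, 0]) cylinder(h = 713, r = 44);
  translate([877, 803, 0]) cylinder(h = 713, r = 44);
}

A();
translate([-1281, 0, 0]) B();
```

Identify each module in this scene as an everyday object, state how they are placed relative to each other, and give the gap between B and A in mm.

The table's nearest face is 340 mm from the ladder's −x face.

A is a ladder. B is a table. The table is on the floor beside the ladder on its −x side. The gap between the table and the ladder is 340 mm.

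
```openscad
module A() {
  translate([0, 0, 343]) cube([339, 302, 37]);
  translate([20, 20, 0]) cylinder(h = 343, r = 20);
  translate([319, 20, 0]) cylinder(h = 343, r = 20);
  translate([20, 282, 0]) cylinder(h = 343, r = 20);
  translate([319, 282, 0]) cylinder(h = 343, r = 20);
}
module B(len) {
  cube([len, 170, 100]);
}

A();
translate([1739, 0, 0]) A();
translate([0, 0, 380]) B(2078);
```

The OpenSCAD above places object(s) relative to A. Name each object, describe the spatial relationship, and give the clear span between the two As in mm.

Second stool starts at x = 1739; first ends at x = 339; clear span = 1739 − 339 = 1400 mm.

A is a stool. B is a beam. A beam spans the tops of two stools. The clear span between the two stools is 1400 mm.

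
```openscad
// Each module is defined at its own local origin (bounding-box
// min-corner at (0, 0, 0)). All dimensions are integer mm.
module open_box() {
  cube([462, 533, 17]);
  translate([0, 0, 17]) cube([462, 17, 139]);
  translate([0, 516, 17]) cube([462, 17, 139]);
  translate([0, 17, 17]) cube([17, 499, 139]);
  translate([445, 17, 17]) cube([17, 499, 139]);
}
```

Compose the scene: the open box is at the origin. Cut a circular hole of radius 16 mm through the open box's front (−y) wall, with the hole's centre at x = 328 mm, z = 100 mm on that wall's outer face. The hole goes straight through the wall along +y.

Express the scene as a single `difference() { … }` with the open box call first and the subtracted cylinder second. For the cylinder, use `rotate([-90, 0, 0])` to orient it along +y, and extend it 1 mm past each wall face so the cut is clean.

difference() {
  open_box();
  translate([328, -1, 100]) rotate([-90, 0, 0]) cylinder(h = 19, r = 16);
}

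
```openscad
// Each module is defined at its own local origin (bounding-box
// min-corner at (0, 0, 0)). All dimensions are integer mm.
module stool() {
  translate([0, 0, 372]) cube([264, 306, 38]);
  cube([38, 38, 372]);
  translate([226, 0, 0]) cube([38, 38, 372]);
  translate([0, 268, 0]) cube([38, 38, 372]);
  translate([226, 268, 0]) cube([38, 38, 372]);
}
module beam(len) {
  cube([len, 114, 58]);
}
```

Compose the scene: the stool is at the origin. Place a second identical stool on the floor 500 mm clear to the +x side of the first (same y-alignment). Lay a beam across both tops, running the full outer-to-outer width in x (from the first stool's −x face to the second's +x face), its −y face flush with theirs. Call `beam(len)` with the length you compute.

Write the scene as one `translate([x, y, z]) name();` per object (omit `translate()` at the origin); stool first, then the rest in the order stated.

stool();
translate([764, 0, 0]) stool();
translate([0, 0, 410]) beam(1028);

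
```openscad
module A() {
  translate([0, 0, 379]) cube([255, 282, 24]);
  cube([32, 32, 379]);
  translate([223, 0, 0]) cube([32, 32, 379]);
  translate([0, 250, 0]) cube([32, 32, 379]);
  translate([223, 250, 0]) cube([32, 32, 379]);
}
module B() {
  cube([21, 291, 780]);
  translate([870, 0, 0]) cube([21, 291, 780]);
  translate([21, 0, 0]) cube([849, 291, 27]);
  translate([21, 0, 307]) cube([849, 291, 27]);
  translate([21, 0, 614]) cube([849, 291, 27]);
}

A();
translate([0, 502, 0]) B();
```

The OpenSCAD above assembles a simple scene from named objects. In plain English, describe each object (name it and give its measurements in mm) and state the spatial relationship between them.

A is a four-legged stool. The seat is a 255×282×24 mm slab whose top surface is at z = 403 mm; four square legs, each 32×32 mm in cross-section, run from the floor (z = 0) to the underside of the seat, each flush with a corner of the seat.

B is a bookshelf 891 mm wide overall, 291 mm deep and 780 mm tall. The two sides are 21 mm thick vertical panels. 3 horizontal shelves of 27 mm thickness span between the inner faces of the sides; the lowest shelf sits on the floor and shelves are stacked with a clear vertical gap of 280 mm between each pair.

The bookshelf is on the floor beside the stool on its +y side.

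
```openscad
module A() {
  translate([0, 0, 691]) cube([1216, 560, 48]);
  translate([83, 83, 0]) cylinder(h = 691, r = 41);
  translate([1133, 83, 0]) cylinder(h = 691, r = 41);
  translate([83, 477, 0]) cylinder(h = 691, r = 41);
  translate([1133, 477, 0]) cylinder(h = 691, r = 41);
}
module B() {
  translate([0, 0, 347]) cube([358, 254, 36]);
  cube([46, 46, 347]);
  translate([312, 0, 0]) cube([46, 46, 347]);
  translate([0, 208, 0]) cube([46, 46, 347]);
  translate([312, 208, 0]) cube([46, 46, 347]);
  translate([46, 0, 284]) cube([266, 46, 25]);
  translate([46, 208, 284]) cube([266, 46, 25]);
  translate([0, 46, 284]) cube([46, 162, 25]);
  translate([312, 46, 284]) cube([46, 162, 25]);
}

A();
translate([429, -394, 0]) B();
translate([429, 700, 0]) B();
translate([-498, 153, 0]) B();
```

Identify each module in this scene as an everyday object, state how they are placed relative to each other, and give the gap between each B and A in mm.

A is a table. B is a stool. Three stools sit around the table at the −y, +y, −x sides. The gap between each stool and the table is 140 mm.

Each stool's nearest face is 140 mm from the table's bounding box.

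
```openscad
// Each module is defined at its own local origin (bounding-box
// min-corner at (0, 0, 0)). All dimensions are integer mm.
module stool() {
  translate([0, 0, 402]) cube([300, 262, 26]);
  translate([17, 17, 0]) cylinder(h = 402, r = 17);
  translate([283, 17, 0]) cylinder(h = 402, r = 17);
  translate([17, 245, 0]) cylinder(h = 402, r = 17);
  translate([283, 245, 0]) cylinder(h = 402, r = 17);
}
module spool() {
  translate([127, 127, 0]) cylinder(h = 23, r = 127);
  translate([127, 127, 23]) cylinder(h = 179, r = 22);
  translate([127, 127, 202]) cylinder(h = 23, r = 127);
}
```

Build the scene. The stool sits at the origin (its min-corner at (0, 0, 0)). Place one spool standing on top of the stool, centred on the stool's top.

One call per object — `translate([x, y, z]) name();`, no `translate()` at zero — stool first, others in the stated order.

stool();
translate([23, 4, 428]) spool();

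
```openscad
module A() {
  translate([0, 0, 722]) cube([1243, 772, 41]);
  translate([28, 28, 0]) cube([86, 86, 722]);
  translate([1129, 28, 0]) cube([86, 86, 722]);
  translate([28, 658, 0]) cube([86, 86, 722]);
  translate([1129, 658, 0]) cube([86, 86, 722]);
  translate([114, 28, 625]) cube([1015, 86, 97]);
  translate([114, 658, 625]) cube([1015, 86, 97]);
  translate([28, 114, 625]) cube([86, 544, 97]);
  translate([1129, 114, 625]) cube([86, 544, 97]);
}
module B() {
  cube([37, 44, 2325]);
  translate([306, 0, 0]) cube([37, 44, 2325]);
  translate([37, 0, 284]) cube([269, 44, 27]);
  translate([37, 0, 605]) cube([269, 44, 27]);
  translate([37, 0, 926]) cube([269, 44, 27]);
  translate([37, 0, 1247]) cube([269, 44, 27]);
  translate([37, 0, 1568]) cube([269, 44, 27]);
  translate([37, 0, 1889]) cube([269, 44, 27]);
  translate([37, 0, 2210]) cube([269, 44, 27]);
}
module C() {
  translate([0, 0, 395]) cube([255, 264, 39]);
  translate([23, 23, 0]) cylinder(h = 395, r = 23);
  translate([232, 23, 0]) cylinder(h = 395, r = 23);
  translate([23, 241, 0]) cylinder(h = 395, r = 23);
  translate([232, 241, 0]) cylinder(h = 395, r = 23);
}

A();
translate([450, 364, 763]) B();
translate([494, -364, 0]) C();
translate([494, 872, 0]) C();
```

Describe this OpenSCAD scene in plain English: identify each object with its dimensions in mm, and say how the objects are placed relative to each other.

A is a rectangular dining table. The top is 1243×772×41 mm with its upper surface at z = 763 mm. It stands on four 86×86 mm square legs, each inset 28 mm from the nearest pair of top edges, running from the floor to the underside of the top. Four apron rails, 86 mm thick and 97 mm tall, run between adjacent legs with their top edges flush with the underside of the top and their outer faces flush with the legs' outer faces.

B is a wooden ladder with two side rails of 37×44 mm section and 2325 mm height, set 343 mm apart overall. Between them run 7 rectangular rungs (44 mm deep, 27 mm thick), front faces flush with the rails' −y face. The bottom of the first rung is 284 mm above the floor and each subsequent rung is 321 mm higher than the one below.

C is a four-legged stool. The seat is 255×264 mm, 39 mm thick, top at z = 434 mm. It stands on four round legs, each 46 mm in diameter, from z = 0 to the seat underside, each leg's axis is inset half a diameter from the nearest pair of seat edges (so the leg's bounding box is flush with the corner).

The ladder is on top of the table, centred. Two stools sit around the table at the −y, +y sides.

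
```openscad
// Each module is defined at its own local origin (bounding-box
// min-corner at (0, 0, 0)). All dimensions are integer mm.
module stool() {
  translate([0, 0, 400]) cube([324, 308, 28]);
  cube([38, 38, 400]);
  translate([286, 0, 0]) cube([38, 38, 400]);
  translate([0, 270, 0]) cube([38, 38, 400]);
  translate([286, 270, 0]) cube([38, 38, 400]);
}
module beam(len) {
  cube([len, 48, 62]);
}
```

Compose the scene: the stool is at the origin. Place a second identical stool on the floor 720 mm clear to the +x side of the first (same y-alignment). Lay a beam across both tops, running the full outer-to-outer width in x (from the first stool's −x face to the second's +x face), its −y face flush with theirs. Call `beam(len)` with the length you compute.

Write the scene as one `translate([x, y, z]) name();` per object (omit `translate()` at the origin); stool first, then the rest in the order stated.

stool();
translate([1044, 0, 0]) stool();
translate([0, 0, 428]) beam(1368);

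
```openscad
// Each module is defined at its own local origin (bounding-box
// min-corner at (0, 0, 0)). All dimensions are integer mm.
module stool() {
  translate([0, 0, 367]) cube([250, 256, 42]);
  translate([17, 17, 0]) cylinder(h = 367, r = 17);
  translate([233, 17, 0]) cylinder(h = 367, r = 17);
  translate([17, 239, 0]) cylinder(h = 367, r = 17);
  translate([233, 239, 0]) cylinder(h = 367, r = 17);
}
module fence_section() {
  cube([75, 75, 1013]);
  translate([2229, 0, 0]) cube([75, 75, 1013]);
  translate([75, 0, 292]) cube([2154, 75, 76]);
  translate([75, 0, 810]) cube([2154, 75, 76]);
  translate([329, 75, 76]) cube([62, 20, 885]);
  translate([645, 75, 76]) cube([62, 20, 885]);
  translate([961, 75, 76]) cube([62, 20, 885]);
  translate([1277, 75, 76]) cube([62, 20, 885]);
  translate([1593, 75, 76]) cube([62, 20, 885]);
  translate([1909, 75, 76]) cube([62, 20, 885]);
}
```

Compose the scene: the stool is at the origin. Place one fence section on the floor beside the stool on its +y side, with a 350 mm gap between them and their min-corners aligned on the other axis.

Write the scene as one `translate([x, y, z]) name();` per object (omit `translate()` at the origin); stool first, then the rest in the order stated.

stool();
translate([0, 606, 0]) fence_section();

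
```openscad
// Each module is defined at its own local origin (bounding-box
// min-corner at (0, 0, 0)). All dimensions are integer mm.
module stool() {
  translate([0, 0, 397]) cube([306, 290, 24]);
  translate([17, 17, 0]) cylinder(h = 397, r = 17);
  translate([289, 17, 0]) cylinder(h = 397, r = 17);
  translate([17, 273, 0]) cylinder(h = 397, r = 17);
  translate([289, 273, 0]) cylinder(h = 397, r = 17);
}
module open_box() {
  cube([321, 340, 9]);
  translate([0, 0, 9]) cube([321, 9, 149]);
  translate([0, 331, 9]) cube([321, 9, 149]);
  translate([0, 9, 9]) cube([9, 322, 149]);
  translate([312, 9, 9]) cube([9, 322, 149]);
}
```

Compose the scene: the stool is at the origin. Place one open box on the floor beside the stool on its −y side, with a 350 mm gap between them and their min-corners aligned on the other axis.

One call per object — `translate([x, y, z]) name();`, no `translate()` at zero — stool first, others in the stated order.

stool();
translate([0, -690, 0]) open_box();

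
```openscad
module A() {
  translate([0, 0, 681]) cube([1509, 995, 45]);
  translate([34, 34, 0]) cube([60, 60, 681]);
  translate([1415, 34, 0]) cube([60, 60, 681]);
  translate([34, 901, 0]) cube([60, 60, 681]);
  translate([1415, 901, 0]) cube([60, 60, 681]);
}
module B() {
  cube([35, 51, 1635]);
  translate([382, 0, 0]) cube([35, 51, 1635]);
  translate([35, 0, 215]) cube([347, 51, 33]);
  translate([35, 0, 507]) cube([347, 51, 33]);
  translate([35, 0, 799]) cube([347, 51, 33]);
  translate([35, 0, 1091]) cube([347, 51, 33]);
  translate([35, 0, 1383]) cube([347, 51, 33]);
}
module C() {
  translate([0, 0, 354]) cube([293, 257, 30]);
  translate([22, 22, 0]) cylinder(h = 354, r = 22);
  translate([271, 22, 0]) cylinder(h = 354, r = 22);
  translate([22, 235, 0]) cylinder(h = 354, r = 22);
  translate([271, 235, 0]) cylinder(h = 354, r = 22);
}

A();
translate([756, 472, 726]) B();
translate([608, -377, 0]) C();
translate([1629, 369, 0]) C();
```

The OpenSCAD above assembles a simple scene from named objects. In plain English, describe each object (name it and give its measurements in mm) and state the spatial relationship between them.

A is a table with a 1509×995 mm rectangular top, 45 mm thick, top surface at z = 726 mm, supported by four 60×60 mm square legs, each inset 34 mm from the nearest pair of top edges, running from the floor.

B is a straight ladder. Two 35×51 mm vertical rails, 1635 mm tall, stand 417 mm apart (outside-to-outside) with their front faces coplanar on the −y side. 5 rungs, each 51 mm deep and 33 mm tall, span between the inner faces of the rails, front faces flush with the rails. The lowest rung's underside is at z = 215 mm and rungs are spaced 292 mm apart (underside to underside).

C is a four-legged stool. The seat is a 293×257×30 mm slab whose top surface is at z = 384 mm; four round legs, each 44 mm in diameter, run from the floor (z = 0) to the underside of the seat, each leg's axis is inset half a diameter from the nearest pair of seat edges (so the leg's bounding box is flush with the corner).

The ladder is on top of the table. Two stools sit around the table at the −y, +x sides.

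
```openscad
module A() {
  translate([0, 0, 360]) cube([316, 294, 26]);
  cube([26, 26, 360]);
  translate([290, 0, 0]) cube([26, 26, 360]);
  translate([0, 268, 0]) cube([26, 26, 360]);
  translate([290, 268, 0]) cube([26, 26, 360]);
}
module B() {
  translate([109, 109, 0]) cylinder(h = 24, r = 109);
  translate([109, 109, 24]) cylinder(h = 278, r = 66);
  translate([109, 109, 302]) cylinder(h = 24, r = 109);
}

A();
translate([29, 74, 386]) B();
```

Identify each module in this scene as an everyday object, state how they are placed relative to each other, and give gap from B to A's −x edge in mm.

The spool's min-x is at 29; the stool's min-x is 0; gap = 29 mm.

A is a stool. B is a spool. The spool is on top of the stool. The gap from the spool to the stool's −x edge is 29 mm.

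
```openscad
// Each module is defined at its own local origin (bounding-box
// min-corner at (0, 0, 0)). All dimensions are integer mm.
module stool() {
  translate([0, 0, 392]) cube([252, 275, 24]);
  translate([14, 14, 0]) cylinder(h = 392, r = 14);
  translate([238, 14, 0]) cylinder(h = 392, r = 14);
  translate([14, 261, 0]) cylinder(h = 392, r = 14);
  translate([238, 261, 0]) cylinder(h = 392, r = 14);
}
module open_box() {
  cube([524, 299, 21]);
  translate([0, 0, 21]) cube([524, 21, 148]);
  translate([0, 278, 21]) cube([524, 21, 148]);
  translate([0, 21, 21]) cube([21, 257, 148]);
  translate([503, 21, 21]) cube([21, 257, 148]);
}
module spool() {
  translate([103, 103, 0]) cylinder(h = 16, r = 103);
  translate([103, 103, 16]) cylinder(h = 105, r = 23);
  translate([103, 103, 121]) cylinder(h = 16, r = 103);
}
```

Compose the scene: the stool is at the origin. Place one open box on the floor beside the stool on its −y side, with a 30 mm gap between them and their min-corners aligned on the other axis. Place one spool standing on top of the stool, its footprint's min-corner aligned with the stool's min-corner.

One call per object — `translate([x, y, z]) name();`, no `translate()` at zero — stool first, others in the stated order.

stool();
translate([0, -329, 0]) open_box();
translate([0, 0, 416]) spool();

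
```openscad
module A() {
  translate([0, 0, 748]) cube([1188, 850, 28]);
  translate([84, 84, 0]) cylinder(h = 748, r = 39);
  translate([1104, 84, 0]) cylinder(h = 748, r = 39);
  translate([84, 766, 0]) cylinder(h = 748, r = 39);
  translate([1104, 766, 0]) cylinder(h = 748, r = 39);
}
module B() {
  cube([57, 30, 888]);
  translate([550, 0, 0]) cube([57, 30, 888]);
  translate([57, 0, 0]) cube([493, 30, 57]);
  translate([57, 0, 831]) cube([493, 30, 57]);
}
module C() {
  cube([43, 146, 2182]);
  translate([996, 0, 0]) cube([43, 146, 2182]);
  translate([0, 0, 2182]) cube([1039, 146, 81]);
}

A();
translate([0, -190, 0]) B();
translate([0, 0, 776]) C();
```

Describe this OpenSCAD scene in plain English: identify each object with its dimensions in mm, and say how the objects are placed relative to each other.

A is a table with a 1188×850 mm rectangular top, 28 mm thick, top surface at z = 776 mm, supported by four round legs of 78 mm diameter, each leg's bounding box inset 45 mm from the nearest pair of top edges, running from the floor.

B is a rectangular picture frame lying in the x–z plane (depth along y). The opening is 493 mm wide (x) by 774 mm tall (z), surrounded by a border 57 mm wide on all four sides. The frame is 30 mm deep and is made of two full-height vertical stiles with two horizontal rails fitted between them.

C is a door frame. The clear opening is 953 mm wide and 2182 mm high. Two 43 mm wide jambs, 146 mm deep, stand either side of the opening from the floor to the top of the opening. A 81 mm thick head sits across the top of both jambs, spanning the full outside width of the frame.

The picture frame is on the floor beside the table on its −y side. The door frame is on top of the table.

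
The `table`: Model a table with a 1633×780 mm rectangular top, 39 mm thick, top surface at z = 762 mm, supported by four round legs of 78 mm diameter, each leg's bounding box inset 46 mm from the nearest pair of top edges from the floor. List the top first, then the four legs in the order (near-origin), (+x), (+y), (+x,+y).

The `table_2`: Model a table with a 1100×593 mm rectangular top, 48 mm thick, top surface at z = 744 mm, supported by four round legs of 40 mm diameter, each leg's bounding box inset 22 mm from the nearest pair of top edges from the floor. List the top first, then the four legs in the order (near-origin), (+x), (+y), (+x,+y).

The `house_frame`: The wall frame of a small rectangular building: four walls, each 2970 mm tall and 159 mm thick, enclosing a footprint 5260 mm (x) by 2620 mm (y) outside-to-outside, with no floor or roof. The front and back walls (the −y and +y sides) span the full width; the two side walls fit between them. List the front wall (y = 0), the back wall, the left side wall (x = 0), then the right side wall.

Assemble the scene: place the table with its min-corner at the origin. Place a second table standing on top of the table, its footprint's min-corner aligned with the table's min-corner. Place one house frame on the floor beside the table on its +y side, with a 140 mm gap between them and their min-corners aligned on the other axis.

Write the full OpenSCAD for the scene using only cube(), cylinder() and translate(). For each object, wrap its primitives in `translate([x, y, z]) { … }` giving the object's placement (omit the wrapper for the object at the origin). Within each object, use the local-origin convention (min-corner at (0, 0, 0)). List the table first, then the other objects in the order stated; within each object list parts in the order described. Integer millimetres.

translate([0, 0, 723]) cube([1633, 780, 39]);
translate([85, 85, 0]) cylinder(h = 723, r = 39);
translate([1548, 85, 0]) cylinder(h = 723, r = 39);
translate([85, 695, 0]) cylinder(h = 723, r = 39);
translate([1548, 695, 0]) cylinder(h = 723, r = 39);
translate([0, 0, 762]) {
  translate([0, 0, 696]) cube([1100, 593, 48]);
  translate([42, 42, 0]) cylinder(h = 696, r = 20);
  translate([1058, 42, 0]) cylinder(h = 696, r = 20);
  translate([42, 551, 0]) cylinder(h = 696, r = 20);
  translate([1058, 551, 0]) cylinder(h = 696, r = 20);
}
translate([0, 920, 0]) {
  cube([5260, 159, 2970]);
  translate([0, 2461, 0]) cube([5260, 159, 2970]);
  translate([0, 159, 0]) cube([159, 2302, 2970]);
  translate([5101, 159, 0]) cube([159, 2302, 2970]);
}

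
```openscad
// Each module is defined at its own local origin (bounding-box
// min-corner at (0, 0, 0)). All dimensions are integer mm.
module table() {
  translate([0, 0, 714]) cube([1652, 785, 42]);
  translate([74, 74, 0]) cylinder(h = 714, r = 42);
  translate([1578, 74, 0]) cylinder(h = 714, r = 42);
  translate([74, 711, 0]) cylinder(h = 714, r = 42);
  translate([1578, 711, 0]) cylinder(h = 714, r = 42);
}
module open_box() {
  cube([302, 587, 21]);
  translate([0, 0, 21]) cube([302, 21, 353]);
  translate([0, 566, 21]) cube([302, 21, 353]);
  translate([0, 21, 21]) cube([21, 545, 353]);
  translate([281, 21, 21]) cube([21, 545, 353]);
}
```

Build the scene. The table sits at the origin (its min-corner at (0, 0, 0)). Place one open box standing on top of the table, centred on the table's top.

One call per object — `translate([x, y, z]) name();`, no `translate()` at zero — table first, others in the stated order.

table();
translate([675, 99, 756]) open_box();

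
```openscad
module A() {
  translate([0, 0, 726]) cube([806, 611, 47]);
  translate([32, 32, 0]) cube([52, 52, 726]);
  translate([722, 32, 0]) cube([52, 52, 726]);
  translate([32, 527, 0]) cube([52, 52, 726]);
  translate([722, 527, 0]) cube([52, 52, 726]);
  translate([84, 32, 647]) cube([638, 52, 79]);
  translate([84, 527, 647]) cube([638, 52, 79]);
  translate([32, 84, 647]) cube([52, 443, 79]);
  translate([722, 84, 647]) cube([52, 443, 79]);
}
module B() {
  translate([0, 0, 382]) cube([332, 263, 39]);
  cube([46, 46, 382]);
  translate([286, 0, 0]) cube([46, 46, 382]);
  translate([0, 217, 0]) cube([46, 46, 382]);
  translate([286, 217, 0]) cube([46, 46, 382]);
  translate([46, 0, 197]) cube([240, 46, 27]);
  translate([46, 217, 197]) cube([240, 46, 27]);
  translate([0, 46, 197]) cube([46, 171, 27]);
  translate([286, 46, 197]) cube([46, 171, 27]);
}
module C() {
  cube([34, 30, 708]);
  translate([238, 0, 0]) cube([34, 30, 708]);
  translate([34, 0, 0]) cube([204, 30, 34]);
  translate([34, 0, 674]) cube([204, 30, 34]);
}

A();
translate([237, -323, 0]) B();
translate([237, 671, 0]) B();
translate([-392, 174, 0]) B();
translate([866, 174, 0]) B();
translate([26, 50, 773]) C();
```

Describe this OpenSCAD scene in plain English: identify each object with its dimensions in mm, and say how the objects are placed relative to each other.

A is a rectangular dining table. The top is 806×611×47 mm with its upper surface at z = 773 mm. It stands on four 52×52 mm square legs, each inset 32 mm from the nearest pair of top edges, running from the floor to the underside of the top. Four apron rails, 52 mm thick and 79 mm tall, run between adjacent legs with their top edges flush with the underside of the top and their outer faces flush with the legs' outer faces.

B is a simple wooden stool: a rectangular seat 332 mm (x) by 263 mm (y), 39 mm thick, top face at z = 421 mm, on four square legs, each 46×46 mm in cross-section. The legs rest on z = 0, each flush with a corner of the seat. Four stretchers, 46 mm wide and 27 mm tall, connect adjacent legs with their undersides at z = 197 mm, each running between the inner faces of the legs it joins and aligned with the legs' outer faces on the other axis.

C is a picture frame with a 204×640 mm rectangular opening (x by z) and a uniform 34 mm border on every side. Frame depth is 30 mm along y. It is built from two vertical stiles running the full outside height and two horizontal rails spanning the gap between the stiles.

Four stools sit around the table at the −y, +y, −x, +x sides. The picture frame is on top of the table.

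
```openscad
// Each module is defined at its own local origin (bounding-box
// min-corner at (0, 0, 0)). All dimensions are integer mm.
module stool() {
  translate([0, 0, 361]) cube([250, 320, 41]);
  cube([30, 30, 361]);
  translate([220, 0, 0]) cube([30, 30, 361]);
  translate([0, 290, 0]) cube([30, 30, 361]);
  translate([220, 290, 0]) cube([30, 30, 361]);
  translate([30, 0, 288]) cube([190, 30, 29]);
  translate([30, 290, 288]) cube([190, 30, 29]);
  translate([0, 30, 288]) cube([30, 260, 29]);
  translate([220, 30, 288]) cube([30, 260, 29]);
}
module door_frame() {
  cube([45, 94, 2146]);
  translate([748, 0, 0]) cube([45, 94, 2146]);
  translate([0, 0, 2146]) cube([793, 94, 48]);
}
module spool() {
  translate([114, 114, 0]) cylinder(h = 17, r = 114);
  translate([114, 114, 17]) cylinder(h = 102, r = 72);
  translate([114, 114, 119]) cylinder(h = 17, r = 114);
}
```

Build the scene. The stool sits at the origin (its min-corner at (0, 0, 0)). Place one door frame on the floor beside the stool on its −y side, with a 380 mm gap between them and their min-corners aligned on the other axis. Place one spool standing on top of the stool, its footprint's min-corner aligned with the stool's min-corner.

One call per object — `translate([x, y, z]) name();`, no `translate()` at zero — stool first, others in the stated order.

stool();
translate([0, -474, 0]) door_frame();
translate([0, 0, 402]) spool();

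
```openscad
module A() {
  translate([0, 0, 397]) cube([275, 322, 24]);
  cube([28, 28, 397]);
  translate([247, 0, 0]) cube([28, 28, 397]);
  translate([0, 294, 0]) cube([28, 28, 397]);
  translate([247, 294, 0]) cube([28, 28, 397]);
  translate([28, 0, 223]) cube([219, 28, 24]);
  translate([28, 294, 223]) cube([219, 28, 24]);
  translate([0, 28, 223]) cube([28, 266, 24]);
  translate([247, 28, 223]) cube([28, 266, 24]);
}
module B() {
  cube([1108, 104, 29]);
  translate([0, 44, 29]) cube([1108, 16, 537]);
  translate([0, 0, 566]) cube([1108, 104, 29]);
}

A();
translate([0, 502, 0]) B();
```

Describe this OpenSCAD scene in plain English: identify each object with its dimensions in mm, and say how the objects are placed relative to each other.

A is a simple wooden stool: a rectangular seat 275 mm (x) by 322 mm (y), 24 mm thick, top face at z = 421 mm, on four square legs, each 28×28 mm in cross-section. The legs rest on z = 0, each flush with a corner of the seat. Four stretchers, 28 mm wide and 24 mm tall, connect adjacent legs with their undersides at z = 223 mm, each running between the inner faces of the legs it joins and aligned with the legs' outer faces on the other axis.

B is an I-beam lying along x, 1108 mm long. Overall section height 595 mm. Two flanges 104 mm wide (y) and 29 mm thick, one on the floor and one at the top; a web 16 mm thick runs between them, centred on the flange width.

The I-beam is on the floor beside the stool on its +y side.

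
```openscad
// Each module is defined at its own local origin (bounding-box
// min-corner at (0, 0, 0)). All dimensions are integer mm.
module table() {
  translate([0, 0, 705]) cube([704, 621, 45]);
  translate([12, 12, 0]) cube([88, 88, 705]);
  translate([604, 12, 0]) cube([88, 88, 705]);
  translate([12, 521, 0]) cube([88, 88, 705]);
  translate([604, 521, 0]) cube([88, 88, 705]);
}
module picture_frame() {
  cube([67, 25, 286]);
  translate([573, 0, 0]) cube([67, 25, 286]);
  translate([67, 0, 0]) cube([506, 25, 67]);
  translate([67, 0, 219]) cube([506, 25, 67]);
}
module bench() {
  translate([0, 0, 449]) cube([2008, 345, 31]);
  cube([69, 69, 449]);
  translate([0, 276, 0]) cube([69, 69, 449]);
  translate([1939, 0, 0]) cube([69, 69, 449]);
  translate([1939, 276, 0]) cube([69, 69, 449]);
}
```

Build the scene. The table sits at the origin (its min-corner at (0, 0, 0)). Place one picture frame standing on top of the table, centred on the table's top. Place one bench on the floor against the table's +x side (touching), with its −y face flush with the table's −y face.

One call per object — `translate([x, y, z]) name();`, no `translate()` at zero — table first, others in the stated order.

table();
translate([32, 298, 750]) picture_frame();
translate([704, 0, 0]) bench();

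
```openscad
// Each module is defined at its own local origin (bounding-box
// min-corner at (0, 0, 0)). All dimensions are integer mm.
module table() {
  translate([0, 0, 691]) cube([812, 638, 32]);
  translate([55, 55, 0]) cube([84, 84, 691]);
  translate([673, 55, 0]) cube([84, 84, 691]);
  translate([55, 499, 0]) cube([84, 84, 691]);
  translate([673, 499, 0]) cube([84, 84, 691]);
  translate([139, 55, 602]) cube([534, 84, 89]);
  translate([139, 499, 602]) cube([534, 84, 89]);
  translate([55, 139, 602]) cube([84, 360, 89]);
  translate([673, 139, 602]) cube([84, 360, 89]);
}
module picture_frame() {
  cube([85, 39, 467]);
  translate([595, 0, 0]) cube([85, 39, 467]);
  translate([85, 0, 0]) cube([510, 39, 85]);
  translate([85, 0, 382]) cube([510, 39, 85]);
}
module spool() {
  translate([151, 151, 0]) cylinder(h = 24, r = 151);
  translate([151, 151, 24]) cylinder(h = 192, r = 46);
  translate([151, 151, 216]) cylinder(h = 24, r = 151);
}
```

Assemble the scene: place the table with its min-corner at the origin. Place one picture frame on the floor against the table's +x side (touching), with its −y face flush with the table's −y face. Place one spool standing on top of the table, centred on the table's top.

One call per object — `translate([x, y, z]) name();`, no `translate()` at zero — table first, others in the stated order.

table();
translate([812, 0, 0]) picture_frame();
translate([255, 168, 723]) spool();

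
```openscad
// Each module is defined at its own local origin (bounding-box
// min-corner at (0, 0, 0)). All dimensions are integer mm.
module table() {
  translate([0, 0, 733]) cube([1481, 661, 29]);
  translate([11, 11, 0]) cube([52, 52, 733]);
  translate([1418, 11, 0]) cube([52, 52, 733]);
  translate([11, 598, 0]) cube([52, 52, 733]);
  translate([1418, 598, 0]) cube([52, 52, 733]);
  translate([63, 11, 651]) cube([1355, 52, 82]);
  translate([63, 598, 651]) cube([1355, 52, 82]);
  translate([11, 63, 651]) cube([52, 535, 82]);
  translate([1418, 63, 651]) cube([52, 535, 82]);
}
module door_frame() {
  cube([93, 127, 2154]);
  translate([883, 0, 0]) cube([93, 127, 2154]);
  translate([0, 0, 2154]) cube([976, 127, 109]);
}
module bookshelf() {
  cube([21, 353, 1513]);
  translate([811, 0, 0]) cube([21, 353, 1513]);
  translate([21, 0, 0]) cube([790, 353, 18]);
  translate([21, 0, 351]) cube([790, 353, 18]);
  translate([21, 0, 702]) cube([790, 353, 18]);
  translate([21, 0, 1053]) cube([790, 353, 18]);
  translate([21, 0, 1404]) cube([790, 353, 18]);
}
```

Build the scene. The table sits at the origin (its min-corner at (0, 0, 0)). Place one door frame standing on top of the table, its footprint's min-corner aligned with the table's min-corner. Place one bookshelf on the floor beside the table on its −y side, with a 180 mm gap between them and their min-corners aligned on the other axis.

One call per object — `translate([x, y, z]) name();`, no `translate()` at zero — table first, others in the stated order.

table();
translate([0, 0, 762]) door_frame();
translate([0, -533, 0]) bookshelf();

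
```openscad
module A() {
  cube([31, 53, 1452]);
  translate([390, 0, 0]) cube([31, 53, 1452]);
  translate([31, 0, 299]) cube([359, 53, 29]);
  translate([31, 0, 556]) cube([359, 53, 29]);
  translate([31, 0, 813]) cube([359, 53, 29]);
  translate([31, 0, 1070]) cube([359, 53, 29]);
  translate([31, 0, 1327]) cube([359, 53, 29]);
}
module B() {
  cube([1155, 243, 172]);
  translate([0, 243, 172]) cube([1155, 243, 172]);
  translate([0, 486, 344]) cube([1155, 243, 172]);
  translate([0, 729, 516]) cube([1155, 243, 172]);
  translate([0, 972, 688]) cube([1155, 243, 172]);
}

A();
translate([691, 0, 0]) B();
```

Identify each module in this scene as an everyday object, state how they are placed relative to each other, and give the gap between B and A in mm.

The staircase's nearest face is 270 mm from the ladder's +x face.

A is a ladder. B is a staircase. The staircase is on the floor beside the ladder on its +x side. The gap between the staircase and the ladder is 270 mm.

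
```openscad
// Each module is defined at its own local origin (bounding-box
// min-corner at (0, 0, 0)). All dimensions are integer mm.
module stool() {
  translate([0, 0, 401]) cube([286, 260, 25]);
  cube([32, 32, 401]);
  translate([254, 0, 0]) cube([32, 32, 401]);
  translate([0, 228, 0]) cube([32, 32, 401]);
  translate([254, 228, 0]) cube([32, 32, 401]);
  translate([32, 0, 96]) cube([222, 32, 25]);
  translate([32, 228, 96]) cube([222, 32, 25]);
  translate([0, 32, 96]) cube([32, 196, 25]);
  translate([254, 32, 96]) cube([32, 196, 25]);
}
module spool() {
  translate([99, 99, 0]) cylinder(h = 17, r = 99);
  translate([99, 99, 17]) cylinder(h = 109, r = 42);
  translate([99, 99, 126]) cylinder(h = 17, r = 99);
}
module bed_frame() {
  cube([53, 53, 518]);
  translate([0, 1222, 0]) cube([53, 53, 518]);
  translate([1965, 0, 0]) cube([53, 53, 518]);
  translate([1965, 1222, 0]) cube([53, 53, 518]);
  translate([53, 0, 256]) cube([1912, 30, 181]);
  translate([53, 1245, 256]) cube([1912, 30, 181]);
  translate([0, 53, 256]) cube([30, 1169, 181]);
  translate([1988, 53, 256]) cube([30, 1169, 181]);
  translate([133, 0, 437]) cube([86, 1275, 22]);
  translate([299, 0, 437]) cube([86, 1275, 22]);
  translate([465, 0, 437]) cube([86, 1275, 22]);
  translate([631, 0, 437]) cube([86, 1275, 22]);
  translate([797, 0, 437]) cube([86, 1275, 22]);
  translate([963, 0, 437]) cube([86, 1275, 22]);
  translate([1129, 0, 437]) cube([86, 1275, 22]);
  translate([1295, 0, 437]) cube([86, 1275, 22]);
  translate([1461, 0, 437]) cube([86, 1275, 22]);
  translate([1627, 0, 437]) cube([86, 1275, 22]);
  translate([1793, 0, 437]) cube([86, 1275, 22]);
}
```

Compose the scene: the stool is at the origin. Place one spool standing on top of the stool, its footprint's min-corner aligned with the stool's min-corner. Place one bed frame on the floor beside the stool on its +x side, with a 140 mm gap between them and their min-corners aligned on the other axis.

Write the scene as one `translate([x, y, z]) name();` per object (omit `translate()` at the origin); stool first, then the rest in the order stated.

stool();
translate([0, 0, 426]) spool();
translate([426, 0, 0]) bed_frame();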